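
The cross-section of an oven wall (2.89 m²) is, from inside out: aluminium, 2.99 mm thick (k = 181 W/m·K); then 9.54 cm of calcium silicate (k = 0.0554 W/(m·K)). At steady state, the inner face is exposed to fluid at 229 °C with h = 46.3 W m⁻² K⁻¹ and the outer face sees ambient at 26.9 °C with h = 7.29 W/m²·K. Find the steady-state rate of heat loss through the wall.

Q = 311 W

Series thermal resistances, inner to outer:
  R_conv,in = 1/(hA) = 1/(46.3·2.89) = 0.007473 K/W
  R_aluminium = L/(kA) = 0.00299/(181·2.89) = 5.716×10^-6 K/W
  R_calcium silicate = L/(kA) = 0.0954/(0.0554·2.89) = 0.5959 K/W
  R_conv,out = 1/(hA) = 1/(7.29·2.89) = 0.04747 K/W
ΣR = 0.007473 + 5.716×10^-6 + 0.5959 + 0.04747 = 0.6508 K/W
Q = ΔT/ΣR = (229 °C − 26.9 °C)/0.6508 = 311 W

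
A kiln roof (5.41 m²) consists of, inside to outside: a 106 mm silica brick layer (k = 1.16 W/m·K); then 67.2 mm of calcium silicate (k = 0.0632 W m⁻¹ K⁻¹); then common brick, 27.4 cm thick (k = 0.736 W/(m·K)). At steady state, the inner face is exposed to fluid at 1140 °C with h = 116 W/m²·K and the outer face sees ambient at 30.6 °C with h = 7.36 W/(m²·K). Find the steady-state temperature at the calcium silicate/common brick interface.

T = 368 °C

Treat each layer as a resistance in series:
  R_conv,in = 1/(hA) = 1/(116·5.41) = 0.001593 K/W
  R_silica brick = L/(kA) = 0.106/(1.16·5.41) = 0.01689 K/W
  R_calcium silicate = L/(kA) = 0.0672/(0.0632·5.41) = 0.1965 K/W
  R_common brick = L/(kA) = 0.274/(0.736·5.41) = 0.06881 K/W
  R_conv,out = 1/(hA) = 1/(7.36·5.41) = 0.02511 K/W
ΣR = 0.001593 + 0.01689 + 0.1965 + 0.06881 + 0.02511 = 0.3089 K/W
Q = ΔT/ΣR = (1140 °C − 30.6 °C)/0.3089 = 3591 W
From the inner boundary to the calcium silicate/common brick interface, ΣR_partial = 0.2150 K/W.
T_interface = T_in − Q·ΣR_partial = 1140 °C − (3591)(0.2150) = 368 °C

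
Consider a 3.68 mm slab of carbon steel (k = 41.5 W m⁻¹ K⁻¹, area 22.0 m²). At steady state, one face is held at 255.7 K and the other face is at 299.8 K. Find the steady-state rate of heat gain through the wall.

Q = kA·ΔT/L = 41.5 × 22.0 × |255.7 K − 299.8 K| / 0.00368 = 1.09×10^7 W

Q = 10900 kW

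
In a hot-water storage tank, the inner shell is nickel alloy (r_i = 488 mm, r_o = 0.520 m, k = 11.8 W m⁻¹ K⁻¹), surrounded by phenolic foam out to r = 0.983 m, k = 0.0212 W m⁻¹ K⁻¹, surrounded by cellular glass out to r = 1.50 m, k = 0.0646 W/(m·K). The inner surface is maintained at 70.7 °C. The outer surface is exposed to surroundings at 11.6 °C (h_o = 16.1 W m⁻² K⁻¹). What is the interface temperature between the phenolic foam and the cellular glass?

Series thermal resistances, inner to outer:
  R_nickel alloy = (1/0.488 − 1/0.520)/(4πk) = 0.1261/(4π·11.8) = 8.504×10^-4 K/W
  R_phenolic foam = (1/0.520 − 1/0.983)/(4πk) = 0.9058/(4π·0.0212) = 3.400 K/W
  R_cellular glass = (1/0.983 − 1/1.50)/(4πk) = 0.3506/(4π·0.0646) = 0.4319 K/W
  R_conv,out = 1/(4πr²h) = 1/(4π·1.50²·16.1) = 0.002197 K/W
ΣR = 8.504×10^-4 + 3.400 + 0.4319 + 0.002197 = 3.835 K/W
Q = ΔT/ΣR = (70.7 °C − 11.6 °C)/3.835 = 15.41 W
From the inner boundary to the phenolic foam/cellular glass interface, ΣR_partial = 3.401 K/W.
T_interface = T_in − Q·ΣR_partial = 70.7 °C − (15.41)(3.401) = 18.3 °C

T = 18.3 °C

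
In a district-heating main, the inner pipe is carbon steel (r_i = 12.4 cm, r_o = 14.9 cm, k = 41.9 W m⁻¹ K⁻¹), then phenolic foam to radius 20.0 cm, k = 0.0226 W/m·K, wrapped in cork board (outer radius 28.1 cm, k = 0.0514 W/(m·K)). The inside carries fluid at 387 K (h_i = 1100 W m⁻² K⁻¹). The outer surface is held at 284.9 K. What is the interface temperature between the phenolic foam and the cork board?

Resistance network (inner→outer):
  R'_conv,in = 1/(2πr h) = 1/(2π·0.124·1100) = 0.001167 m·K/W
  R'_carbon steel = ln(0.149/0.124)/(2πk) = 0.1837/(2π·41.9) = 6.976×10^-4 m·K/W
  R'_phenolic foam = ln(0.200/0.149)/(2πk) = 0.2944/(2π·0.0226) = 2.073 m·K/W
  R'_cork board = ln(0.281/0.200)/(2πk) = 0.3400/(2π·0.0514) = 1.053 m·K/W
ΣR = 0.001167 + 6.976×10^-4 + 2.073 + 1.053 = 3.128 m·K/W
Q' = ΔT/ΣR = (387 K − 284.9 K)/3.128 = 32.64 W/m
From the inner boundary to the phenolic foam/cork board interface, ΣR_partial = 2.075 m·K/W.
T_interface = T_in − Q'·ΣR_partial = 387 K − (32.64)(2.075) = 319.3 K

T = 319.3 K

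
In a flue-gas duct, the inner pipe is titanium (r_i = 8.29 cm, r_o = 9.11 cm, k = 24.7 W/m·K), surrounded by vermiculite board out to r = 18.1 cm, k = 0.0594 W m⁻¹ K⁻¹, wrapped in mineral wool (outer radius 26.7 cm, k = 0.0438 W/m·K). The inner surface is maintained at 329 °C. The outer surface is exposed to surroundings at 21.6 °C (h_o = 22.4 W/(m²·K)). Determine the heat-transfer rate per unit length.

Q' = 93.7 W/m

Resistance network (inner→outer):
  R'_titanium = ln(0.0911/0.0829)/(2πk) = 0.09432/(2π·24.7) = 6.078×10^-4 m·K/W
  R'_vermiculite board = ln(0.181/0.0911)/(2πk) = 0.6865/(2π·0.0594) = 1.839 m·K/W
  R'_mineral wool = ln(0.267/0.181)/(2πk) = 0.3888/(2π·0.0438) = 1.413 m·K/W
  R'_conv,out = 1/(2πr h) = 1/(2π·0.267·22.4) = 0.02661 m·K/W
ΣR = 6.078×10^-4 + 1.839 + 1.413 + 0.02661 = 3.279 m·K/W
Q' = ΔT/ΣR = (329 °C − 21.6 °C)/3.279 = 93.7 W/m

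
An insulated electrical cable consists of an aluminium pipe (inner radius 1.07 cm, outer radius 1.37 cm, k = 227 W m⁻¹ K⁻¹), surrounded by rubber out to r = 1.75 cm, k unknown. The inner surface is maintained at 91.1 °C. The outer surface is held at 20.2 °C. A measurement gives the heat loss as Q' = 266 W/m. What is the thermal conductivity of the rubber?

ΣR = ΔT/Q' = |91.1 − 20.2|/266 = 0.2665 m·K/W
Known resistances:
  R'_aluminium = ln(0.0137/0.0107)/(2πk) = 0.2472/(2π·227) = 1.733×10^-4 m·K/W
R_rubber = ΣR − ΣR_known = 0.2665 − 1.733×10^-4 = 0.2663 m·K/W
ln(r₂/r₁)/(2πk) = 0.2663 ⇒ k = 0.2448/(2π·0.2663) = 0.146 W/m·K

k = 0.146 W/m·K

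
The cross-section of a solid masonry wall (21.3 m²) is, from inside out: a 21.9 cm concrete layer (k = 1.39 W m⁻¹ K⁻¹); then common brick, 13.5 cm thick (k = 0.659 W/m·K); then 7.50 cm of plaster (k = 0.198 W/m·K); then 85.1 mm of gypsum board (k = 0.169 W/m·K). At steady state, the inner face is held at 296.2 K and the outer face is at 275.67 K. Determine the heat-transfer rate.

Resistance network (inner→outer):
  R_concrete = L/(kA) = 0.219/(1.39·21.3) = 0.007397 K/W
  R_common brick = L/(kA) = 0.135/(0.659·21.3) = 0.009618 K/W
  R_plaster = L/(kA) = 0.0750/(0.198·21.3) = 0.01778 K/W
  R_gypsum board = L/(kA) = 0.0851/(0.169·21.3) = 0.02364 K/W
ΣR = 0.007397 + 0.009618 + 0.01778 + 0.02364 = 0.05844 K/W
Q = ΔT/ΣR = (296.2 K − 275.67 K)/0.05844 = 351 W

Q = 351 W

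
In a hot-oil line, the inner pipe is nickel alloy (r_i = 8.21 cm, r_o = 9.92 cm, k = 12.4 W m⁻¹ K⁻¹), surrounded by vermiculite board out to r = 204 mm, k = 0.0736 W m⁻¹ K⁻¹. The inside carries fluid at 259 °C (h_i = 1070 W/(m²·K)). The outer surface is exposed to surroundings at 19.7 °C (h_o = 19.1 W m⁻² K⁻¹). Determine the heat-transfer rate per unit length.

Q' = 149 W/m

Resistance network (inner→outer):
  R'_conv,in = 1/(2πr h) = 1/(2π·0.0821·1070) = 0.001812 m·K/W
  R'_nickel alloy = ln(0.0992/0.0821)/(2πk) = 0.1892/(2π·12.4) = 0.002428 m·K/W
  R'_vermiculite board = ln(0.204/0.0992)/(2πk) = 0.7210/(2π·0.0736) = 1.559 m·K/W
  R'_conv,out = 1/(2πr h) = 1/(2π·0.204·19.1) = 0.04085 m·K/W
ΣR = 0.001812 + 0.002428 + 1.559 + 0.04085 = 1.604 m·K/W
Q' = ΔT/ΣR = (259 °C − 19.7 °C)/1.604 = 149 W/m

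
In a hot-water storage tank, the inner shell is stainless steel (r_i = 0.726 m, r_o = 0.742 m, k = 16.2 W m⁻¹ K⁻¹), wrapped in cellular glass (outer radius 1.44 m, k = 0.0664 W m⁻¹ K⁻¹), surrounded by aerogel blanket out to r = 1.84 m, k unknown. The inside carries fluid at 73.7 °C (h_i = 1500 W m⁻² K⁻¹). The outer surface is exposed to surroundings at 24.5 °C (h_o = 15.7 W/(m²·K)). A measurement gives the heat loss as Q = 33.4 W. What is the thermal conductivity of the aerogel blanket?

k = 0.0175 W/m·K

ΣR = ΔT/Q = |73.7 − 24.5|/33.4 = 1.473 K/W
Known resistances:
  R_conv,in = 1/(4πr²h) = 1/(4π·0.726²·1500) = 1.007×10^-4 K/W
  R_stainless steel = (1/0.726 − 1/0.742)/(4πk) = 0.02970/(4π·16.2) = 1.459×10^-4 K/W
  R_cellular glass = (1/0.742 − 1/1.44)/(4πk) = 0.6533/(4π·0.0664) = 0.7829 K/W
  R_conv,out = 1/(4πr²h) = 1/(4π·1.84²·15.7) = 0.001497 K/W
R_aerogel blanket = ΣR − ΣR_known = 1.473 − 0.7846 = 0.6884 K/W
(1/r₁−1/r₂)/(4πk) = 0.6884 ⇒ k = 0.1510/(4π·0.6884) = 0.0175 W/m·K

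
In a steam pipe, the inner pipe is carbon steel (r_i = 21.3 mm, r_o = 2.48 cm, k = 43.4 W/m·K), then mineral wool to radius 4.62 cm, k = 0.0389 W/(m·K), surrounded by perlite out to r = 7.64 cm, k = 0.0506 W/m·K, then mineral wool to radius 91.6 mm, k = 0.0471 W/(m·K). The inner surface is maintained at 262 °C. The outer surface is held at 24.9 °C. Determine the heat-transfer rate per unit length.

Resistance network (inner→outer):
  R'_carbon steel = ln(0.0248/0.0213)/(2πk) = 0.1521/(2π·43.4) = 5.579×10^-4 m·K/W
  R'_mineral wool = ln(0.0462/0.0248)/(2πk) = 0.6221/(2π·0.0389) = 2.545 m·K/W
  R'_perlite = ln(0.0764/0.0462)/(2πk) = 0.5030/(2π·0.0506) = 1.582 m·K/W
  R'_mineral wool = ln(0.0916/0.0764)/(2πk) = 0.1814/(2π·0.0471) = 0.6131 m·K/W
ΣR = 5.579×10^-4 + 2.545 + 1.582 + 0.6131 = 4.741 m·K/W
Q' = ΔT/ΣR = (262 °C − 24.9 °C)/4.741 = 50.0 W/m

Q' = 50.0 W/m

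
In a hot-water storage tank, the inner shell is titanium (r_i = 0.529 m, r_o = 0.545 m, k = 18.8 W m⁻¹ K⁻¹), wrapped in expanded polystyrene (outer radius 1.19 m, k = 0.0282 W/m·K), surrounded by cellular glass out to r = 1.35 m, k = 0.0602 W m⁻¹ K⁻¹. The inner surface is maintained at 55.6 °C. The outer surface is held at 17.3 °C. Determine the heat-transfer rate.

Q = 13.0 W

Resistance network (inner→outer):
  R_titanium = (1/0.529 − 1/0.545)/(4πk) = 0.05550/(4π·18.8) = 2.349×10^-4 K/W
  R_expanded polystyrene = (1/0.545 − 1/1.19)/(4πk) = 0.9945/(4π·0.0282) = 2.806 K/W
  R_cellular glass = (1/1.19 − 1/1.35)/(4πk) = 0.09960/(4π·0.0602) = 0.1317 K/W
ΣR = 2.349×10^-4 + 2.806 + 0.1317 = 2.938 K/W
Q = ΔT/ΣR = (55.6 °C − 17.3 °C)/2.938 = 13.0 W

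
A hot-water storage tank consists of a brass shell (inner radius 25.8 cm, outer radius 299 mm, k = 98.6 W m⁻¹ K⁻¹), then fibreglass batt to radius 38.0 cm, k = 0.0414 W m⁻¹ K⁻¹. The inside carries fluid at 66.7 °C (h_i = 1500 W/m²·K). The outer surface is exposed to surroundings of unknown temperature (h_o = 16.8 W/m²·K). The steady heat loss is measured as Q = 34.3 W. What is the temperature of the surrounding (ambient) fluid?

T_out = 18.5 °C

Series resistances:
  R_conv,in = 1/(4πr²h) = 1/(4π·0.258²·1500) = 7.970×10^-4 K/W
  R_brass = (1/0.258 − 1/0.299)/(4πk) = 0.5315/(4π·98.6) = 4.289×10^-4 K/W
  R_fibreglass batt = (1/0.299 − 1/0.380)/(4πk) = 0.7129/(4π·0.0414) = 1.370 K/W
  R_conv,out = 1/(4πr²h) = 1/(4π·0.380²·16.8) = 0.03280 K/W
ΣR = 1.404 K/W
ΔT = Q·ΣR = 34.3 × 1.404 = 48.16 K
Heat flows outward, so T_out = T_in − ΔT = 66.7 − 48.16 = 18.5 °C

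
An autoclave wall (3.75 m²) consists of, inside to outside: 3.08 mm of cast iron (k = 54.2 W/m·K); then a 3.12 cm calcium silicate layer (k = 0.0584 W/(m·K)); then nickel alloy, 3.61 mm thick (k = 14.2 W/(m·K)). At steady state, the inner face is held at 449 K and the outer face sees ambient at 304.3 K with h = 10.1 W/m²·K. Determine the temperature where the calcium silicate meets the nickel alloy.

T = 327.0 K

Series thermal resistances, inner to outer:
  R_cast iron = L/(kA) = 0.00308/(54.2·3.75) = 1.515×10^-5 K/W
  R_calcium silicate = L/(kA) = 0.0312/(0.0584·3.75) = 0.1425 K/W
  R_nickel alloy = L/(kA) = 0.00361/(14.2·3.75) = 6.779×10^-5 K/W
  R_conv,out = 1/(hA) = 1/(10.1·3.75) = 0.02640 K/W
ΣR = 1.515×10^-5 + 0.1425 + 6.779×10^-5 + 0.02640 = 0.1690 K/W
Q = ΔT/ΣR = (449 K − 304.3 K)/0.1690 = 856.2 W
From the inner boundary to the calcium silicate/nickel alloy interface, ΣR_partial = 0.1425 K/W.
T_interface = T_in − Q·ΣR_partial = 449 K − (856.2)(0.1425) = 327.0 K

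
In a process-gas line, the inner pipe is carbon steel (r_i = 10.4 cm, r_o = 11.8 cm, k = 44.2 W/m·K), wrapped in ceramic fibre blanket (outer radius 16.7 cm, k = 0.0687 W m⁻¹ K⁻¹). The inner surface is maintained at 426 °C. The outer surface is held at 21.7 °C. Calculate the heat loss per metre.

Q' = 502 W/m

Treat each layer as a resistance in series:
  R'_carbon steel = ln(0.118/0.104)/(2πk) = 0.1263/(2π·44.2) = 4.548×10^-4 m·K/W
  R'_ceramic fibre blanket = ln(0.167/0.118)/(2πk) = 0.3473/(2π·0.0687) = 0.8046 m·K/W
ΣR = 4.548×10^-4 + 0.8046 = 0.8051 m·K/W
Q' = ΔT/ΣR = (426 °C − 21.7 °C)/0.8051 = 502 W/m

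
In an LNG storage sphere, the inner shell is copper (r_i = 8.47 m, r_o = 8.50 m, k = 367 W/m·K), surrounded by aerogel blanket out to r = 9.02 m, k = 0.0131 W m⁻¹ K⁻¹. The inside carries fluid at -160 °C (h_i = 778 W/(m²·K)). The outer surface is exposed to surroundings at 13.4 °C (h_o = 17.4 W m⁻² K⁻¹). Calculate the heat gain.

Treat each layer as a resistance in series:
  R_conv,in = 1/(4πr²h) = 1/(4π·8.47²·778) = 1.426×10^-6 K/W
  R_copper = (1/8.47 − 1/8.50)/(4πk) = 4.167×10^-4/(4π·367) = 9.035×10^-8 K/W
  R_aerogel blanket = (1/8.50 − 1/9.02)/(4πk) = 0.006782/(4π·0.0131) = 0.04120 K/W
  R_conv,out = 1/(4πr²h) = 1/(4π·9.02²·17.4) = 5.621×10^-5 K/W
ΣR = 1.426×10^-6 + 9.035×10^-8 + 0.04120 + 5.621×10^-5 = 0.04126 K/W
Q = ΔT/ΣR = (-160 °C − 13.4 °C)/0.04126 = -4200 W
(Negative Q ⇒ heat flows inward; heat gain = 4200 W.)

Q = 4200 W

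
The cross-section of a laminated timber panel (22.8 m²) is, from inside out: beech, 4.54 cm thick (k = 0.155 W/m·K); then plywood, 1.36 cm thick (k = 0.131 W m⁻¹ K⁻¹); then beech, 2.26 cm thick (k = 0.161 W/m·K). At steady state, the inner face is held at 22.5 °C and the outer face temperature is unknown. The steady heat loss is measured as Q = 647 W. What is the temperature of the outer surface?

Series resistances:
  R_beech = L/(kA) = 0.0454/(0.155·22.8) = 0.01285 K/W
  R_plywood = L/(kA) = 0.0136/(0.131·22.8) = 0.004553 K/W
  R_beech = L/(kA) = 0.0226/(0.161·22.8) = 0.006157 K/W
ΣR = 0.02356 K/W
ΔT = Q·ΣR = 647 × 0.02356 = 15.24 K
Heat flows outward, so T_out = T_in − ΔT = 22.5 − 15.24 = 7.26 °C

T_out = 7.26 °C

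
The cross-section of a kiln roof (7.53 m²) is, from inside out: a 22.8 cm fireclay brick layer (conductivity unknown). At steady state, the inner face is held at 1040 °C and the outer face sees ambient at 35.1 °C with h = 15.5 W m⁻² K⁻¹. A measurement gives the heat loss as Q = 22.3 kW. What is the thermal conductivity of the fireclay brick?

k = 0.830 W/m·K

ΣR = ΔT/Q = |1040 − 35.1|/22300 = 0.04506 K/W
Known resistances:
  R_conv,out = 1/(hA) = 1/(15.5·7.53) = 0.008568 K/W
R_fireclay brick = ΣR − ΣR_known = 0.04506 − 0.008568 = 0.03649 K/W
L/(kA) = 0.03649 ⇒ k = 0.228/(0.03649·7.53) = 0.830 W/m·K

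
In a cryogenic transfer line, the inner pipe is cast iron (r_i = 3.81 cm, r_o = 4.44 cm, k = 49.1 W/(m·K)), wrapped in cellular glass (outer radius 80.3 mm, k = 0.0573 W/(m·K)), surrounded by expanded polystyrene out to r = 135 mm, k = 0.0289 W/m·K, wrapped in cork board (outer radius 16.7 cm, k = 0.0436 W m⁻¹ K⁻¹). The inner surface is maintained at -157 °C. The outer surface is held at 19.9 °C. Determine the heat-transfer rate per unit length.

Treat each layer as a resistance in series:
  R'_cast iron = ln(0.0444/0.0381)/(2πk) = 0.1530/(2π·49.1) = 4.960×10^-4 m·K/W
  R'_cellular glass = ln(0.0803/0.0444)/(2πk) = 0.5925/(2π·0.0573) = 1.646 m·K/W
  R'_expanded polystyrene = ln(0.135/0.0803)/(2πk) = 0.5195/(2π·0.0289) = 2.861 m·K/W
  R'_cork board = ln(0.167/0.135)/(2πk) = 0.2127/(2π·0.0436) = 0.7765 m·K/W
ΣR = 4.960×10^-4 + 1.646 + 2.861 + 0.7765 = 5.284 m·K/W
Q' = ΔT/ΣR = (-157 °C − 19.9 °C)/5.284 = -33.5 W/m
(Negative Q' ⇒ heat flows inward; heat gain = 33.5 W/m.)

Q' = 33.5 W/m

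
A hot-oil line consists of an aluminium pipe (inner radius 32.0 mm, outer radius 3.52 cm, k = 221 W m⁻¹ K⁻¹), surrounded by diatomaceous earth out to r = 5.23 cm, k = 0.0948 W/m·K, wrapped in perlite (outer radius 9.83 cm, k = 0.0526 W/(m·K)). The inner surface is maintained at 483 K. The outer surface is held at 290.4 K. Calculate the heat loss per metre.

Q' = 74.8 W/m

Treat each layer as a resistance in series:
  R'_aluminium = ln(0.0352/0.0320)/(2πk) = 0.09531/(2π·221) = 6.864×10^-5 m·K/W
  R'_diatomaceous earth = ln(0.0523/0.0352)/(2πk) = 0.3960/(2π·0.0948) = 0.6647 m·K/W
  R'_perlite = ln(0.0983/0.0523)/(2πk) = 0.6310/(2π·0.0526) = 1.909 m·K/W
ΣR = 6.864×10^-5 + 0.6647 + 1.909 = 2.574 m·K/W
Q' = ΔT/ΣR = (483 K − 290.4 K)/2.574 = 74.8 W/m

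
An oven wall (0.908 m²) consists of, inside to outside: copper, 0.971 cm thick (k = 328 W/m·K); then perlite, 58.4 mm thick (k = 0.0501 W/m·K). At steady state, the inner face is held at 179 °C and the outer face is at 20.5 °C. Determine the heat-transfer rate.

Resistance network (inner→outer):
  R_copper = L/(kA) = 0.00971/(328·0.908) = 3.260×10^-5 K/W
  R_perlite = L/(kA) = 0.0584/(0.0501·0.908) = 1.284 K/W
ΣR = 3.260×10^-5 + 1.284 = 1.284 K/W
Q = ΔT/ΣR = (179 °C − 20.5 °C)/1.284 = 123 W

Q = 123 W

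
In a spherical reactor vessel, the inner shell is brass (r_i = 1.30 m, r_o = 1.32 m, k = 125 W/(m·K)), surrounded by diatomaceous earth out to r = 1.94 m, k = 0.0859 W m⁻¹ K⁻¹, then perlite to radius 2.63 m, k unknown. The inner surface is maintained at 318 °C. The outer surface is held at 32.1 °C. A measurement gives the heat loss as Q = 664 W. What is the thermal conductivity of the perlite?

k = 0.0522 W/m·K

ΣR = ΔT/Q = |318 − 32.1|/664 = 0.4306 K/W
Known resistances:
  R_brass = (1/1.30 − 1/1.32)/(4πk) = 0.01166/(4π·125) = 7.420×10^-6 K/W
  R_diatomaceous earth = (1/1.32 − 1/1.94)/(4πk) = 0.2421/(4π·0.0859) = 0.2243 K/W
R_perlite = ΣR − ΣR_known = 0.4306 − 0.2243 = 0.2063 K/W
(1/r₁−1/r₂)/(4πk) = 0.2063 ⇒ k = 0.1352/(4π·0.2063) = 0.0522 W/m·K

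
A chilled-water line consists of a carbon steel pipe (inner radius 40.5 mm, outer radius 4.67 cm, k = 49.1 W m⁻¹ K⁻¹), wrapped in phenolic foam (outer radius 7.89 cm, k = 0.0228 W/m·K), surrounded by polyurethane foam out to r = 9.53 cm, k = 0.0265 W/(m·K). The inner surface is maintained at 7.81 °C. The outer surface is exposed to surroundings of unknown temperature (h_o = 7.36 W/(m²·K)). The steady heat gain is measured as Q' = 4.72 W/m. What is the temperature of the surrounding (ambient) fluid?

Sum the resistances:
  R'_carbon steel = ln(0.0467/0.0405)/(2πk) = 0.1424/(2π·49.1) = 4.617×10^-4 m·K/W
  R'_phenolic foam = ln(0.0789/0.0467)/(2πk) = 0.5244/(2π·0.0228) = 3.661 m·K/W
  R'_polyurethane foam = ln(0.0953/0.0789)/(2πk) = 0.1888/(2π·0.0265) = 1.134 m·K/W
  R'_conv,out = 1/(2πr h) = 1/(2π·0.0953·7.36) = 0.2269 m·K/W
ΣR = 5.022 m·K/W
ΔT = Q'·ΣR = 4.72 × 5.022 = 23.70 K
Heat flows inward, so T_out = T_in + ΔT = 7.81 + 23.70 = 31.5 °C

T_out = 31.5 °C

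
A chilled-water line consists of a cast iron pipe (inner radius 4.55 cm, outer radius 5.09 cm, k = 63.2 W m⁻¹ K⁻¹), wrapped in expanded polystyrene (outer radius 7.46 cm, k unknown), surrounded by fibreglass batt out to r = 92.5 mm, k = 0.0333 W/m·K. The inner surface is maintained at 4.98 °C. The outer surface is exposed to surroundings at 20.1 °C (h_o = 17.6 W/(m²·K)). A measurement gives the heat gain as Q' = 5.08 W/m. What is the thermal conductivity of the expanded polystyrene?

ΣR = ΔT/Q' = |4.98 − 20.1|/5.08 = 2.976 m·K/W
Known resistances:
  R'_cast iron = ln(0.0509/0.0455)/(2πk) = 0.1122/(2π·63.2) = 2.824×10^-4 m·K/W
  R'_fibreglass batt = ln(0.0925/0.0746)/(2πk) = 0.2151/(2π·0.0333) = 1.028 m·K/W
  R'_conv,out = 1/(2πr h) = 1/(2π·0.0925·17.6) = 0.09776 m·K/W
R_expanded polystyrene = ΣR − ΣR_known = 2.976 − 1.126 = 1.850 m·K/W
ln(r₂/r₁)/(2πk) = 1.850 ⇒ k = 0.3823/(2π·1.850) = 0.0329 W/m·K

k = 0.0329 W/m·K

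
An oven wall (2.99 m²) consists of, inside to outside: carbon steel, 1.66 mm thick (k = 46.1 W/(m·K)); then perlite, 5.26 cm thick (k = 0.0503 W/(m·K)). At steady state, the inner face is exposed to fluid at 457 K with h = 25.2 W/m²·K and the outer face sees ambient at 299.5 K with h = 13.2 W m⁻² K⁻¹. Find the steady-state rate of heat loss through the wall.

Series thermal resistances, inner to outer:
  R_conv,in = 1/(hA) = 1/(25.2·2.99) = 0.01327 K/W
  R_carbon steel = L/(kA) = 0.00166/(46.1·2.99) = 1.204×10^-5 K/W
  R_perlite = L/(kA) = 0.0526/(0.0503·2.99) = 0.3497 K/W
  R_conv,out = 1/(hA) = 1/(13.2·2.99) = 0.02534 K/W
ΣR = 0.01327 + 1.204×10^-5 + 0.3497 + 0.02534 = 0.3883 K/W
Q = ΔT/ΣR = (457 K − 299.5 K)/0.3883 = 406 W

Q = 406 W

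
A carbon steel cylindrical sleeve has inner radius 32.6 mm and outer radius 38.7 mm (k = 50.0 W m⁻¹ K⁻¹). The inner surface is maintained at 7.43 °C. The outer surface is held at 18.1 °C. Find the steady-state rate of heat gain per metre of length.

Q' = 2πk·ΔT/ln(r₂/r₁) = 2π × 50.0 × 10.67 / ln(0.0387/0.0326) = 19500 W/m

Q' = 19.5 kW/m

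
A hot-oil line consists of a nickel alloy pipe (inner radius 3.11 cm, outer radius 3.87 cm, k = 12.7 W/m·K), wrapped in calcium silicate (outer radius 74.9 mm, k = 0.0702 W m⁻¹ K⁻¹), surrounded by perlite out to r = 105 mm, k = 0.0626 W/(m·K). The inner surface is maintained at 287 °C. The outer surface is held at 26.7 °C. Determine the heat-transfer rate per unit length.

Treat each layer as a resistance in series:
  R'_nickel alloy = ln(0.0387/0.0311)/(2πk) = 0.2186/(2π·12.7) = 0.002740 m·K/W
  R'_calcium silicate = ln(0.0749/0.0387)/(2πk) = 0.6603/(2π·0.0702) = 1.497 m·K/W
  R'_perlite = ln(0.105/0.0749)/(2πk) = 0.3378/(2π·0.0626) = 0.8588 m·K/W
ΣR = 0.002740 + 1.497 + 0.8588 = 2.359 m·K/W
Q' = ΔT/ΣR = (287 °C − 26.7 °C)/2.359 = 110 W/m

Q' = 110 W/m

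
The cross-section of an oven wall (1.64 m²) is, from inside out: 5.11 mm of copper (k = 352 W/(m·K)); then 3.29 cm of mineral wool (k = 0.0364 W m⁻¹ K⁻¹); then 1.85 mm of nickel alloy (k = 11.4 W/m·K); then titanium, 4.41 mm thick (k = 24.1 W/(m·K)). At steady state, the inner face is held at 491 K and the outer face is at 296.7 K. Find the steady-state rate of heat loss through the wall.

Q = 352 W

Resistance network (inner→outer):
  R_copper = L/(kA) = 0.00511/(352·1.64) = 8.852×10^-6 K/W
  R_mineral wool = L/(kA) = 0.0329/(0.0364·1.64) = 0.5511 K/W
  R_nickel alloy = L/(kA) = 0.00185/(11.4·1.64) = 9.895×10^-5 K/W
  R_titanium = L/(kA) = 0.00441/(24.1·1.64) = 1.116×10^-4 K/W
ΣR = 8.852×10^-6 + 0.5511 + 9.895×10^-5 + 1.116×10^-4 = 0.5513 K/W
Q = ΔT/ΣR = (491 K − 296.7 K)/0.5513 = 352 W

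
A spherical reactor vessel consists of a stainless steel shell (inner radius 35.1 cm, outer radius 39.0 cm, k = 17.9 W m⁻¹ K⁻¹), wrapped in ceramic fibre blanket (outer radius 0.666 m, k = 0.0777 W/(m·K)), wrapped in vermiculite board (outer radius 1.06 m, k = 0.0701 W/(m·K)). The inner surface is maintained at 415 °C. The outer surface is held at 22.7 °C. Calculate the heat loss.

Q = 228 W

Resistance network (inner→outer):
  R_stainless steel = (1/0.351 − 1/0.390)/(4πk) = 0.2849/(4π·17.9) = 0.001267 K/W
  R_ceramic fibre blanket = (1/0.390 − 1/0.666)/(4πk) = 1.063/(4π·0.0777) = 1.088 K/W
  R_vermiculite board = (1/0.666 − 1/1.06)/(4πk) = 0.5581/(4π·0.0701) = 0.6336 K/W
ΣR = 0.001267 + 1.088 + 0.6336 = 1.723 K/W
Q = ΔT/ΣR = (415 °C − 22.7 °C)/1.723 = 228 W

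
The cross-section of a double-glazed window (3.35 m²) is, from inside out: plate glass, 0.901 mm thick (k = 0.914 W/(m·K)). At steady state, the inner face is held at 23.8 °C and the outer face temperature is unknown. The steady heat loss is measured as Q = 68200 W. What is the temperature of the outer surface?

Sum the resistances:
  R_plate glass = L/(kA) = 9.01×10^-4/(0.914·3.35) = 2.943×10^-4 K/W
ΣR = 2.943×10^-4 K/W
ΔT = Q·ΣR = 68200 × 2.943×10^-4 = 20.07 K
Heat flows outward, so T_out = T_in − ΔT = 23.8 − 20.07 = 3.73 °C

T_out = 3.73 °C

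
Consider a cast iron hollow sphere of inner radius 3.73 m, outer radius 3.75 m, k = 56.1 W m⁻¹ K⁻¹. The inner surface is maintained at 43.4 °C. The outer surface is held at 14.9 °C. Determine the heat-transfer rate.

Q = 4πk·ΔT/(1/r₁ − 1/r₂) = 4π × 56.1 × 28.5 / (1/3.73 − 1/3.75) = 1.41×10^7 W

Q = 14100 kW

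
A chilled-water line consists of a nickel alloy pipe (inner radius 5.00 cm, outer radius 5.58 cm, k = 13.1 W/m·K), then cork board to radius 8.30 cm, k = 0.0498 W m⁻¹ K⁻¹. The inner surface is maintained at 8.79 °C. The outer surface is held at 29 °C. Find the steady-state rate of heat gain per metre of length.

Treat each layer as a resistance in series:
  R'_nickel alloy = ln(0.0558/0.0500)/(2πk) = 0.1098/(2π·13.1) = 0.001333 m·K/W
  R'_cork board = ln(0.0830/0.0558)/(2πk) = 0.3971/(2π·0.0498) = 1.269 m·K/W
ΣR = 0.001333 + 1.269 = 1.270 m·K/W
Q' = ΔT/ΣR = (8.79 °C − 29 °C)/1.270 = -15.9 W/m
(Negative Q' ⇒ heat flows inward; heat gain = 15.9 W/m.)

Q' = 15.9 W/m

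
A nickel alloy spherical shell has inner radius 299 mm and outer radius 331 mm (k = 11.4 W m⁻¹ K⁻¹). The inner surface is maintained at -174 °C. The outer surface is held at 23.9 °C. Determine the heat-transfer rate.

Q = 87.7 kW

Q = 4πk·ΔT/(1/r₁ − 1/r₂) = 4π × 11.4 × 197.9 / (1/0.299 − 1/0.331) = 87700 W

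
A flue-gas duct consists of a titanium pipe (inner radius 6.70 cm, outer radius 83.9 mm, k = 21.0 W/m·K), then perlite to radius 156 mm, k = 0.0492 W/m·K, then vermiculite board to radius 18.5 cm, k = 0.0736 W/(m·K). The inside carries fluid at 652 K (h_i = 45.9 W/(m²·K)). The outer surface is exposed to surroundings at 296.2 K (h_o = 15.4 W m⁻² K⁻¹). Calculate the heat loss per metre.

Resistance network (inner→outer):
  R'_conv,in = 1/(2πr h) = 1/(2π·0.0670·45.9) = 0.05175 m·K/W
  R'_titanium = ln(0.0839/0.0670)/(2πk) = 0.2249/(2π·21.0) = 0.001705 m·K/W
  R'_perlite = ln(0.156/0.0839)/(2πk) = 0.6202/(2π·0.0492) = 2.006 m·K/W
  R'_vermiculite board = ln(0.185/0.156)/(2πk) = 0.1705/(2π·0.0736) = 0.3687 m·K/W
  R'_conv,out = 1/(2πr h) = 1/(2π·0.185·15.4) = 0.05586 m·K/W
ΣR = 0.05175 + 0.001705 + 2.006 + 0.3687 + 0.05586 = 2.484 m·K/W
Q' = ΔT/ΣR = (652 K − 296.2 K)/2.484 = 143 W/m

Q' = 143 W/m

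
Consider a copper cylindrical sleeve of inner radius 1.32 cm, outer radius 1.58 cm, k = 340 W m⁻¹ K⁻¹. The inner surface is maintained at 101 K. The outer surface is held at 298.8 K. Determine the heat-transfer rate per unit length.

Q' = 2.35×10^6 W/m

Q' = 2πk·ΔT/ln(r₂/r₁) = 2π × 340 × 197.8 / ln(0.0158/0.0132) = 2.35×10^6 W/m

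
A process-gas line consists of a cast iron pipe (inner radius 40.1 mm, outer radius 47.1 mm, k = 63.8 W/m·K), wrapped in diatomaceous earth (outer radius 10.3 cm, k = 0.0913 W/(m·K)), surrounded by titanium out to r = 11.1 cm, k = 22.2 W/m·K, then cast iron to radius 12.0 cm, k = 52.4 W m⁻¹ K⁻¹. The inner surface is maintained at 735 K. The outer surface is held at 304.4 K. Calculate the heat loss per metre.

Resistance network (inner→outer):
  R'_cast iron = ln(0.0471/0.0401)/(2πk) = 0.1609/(2π·63.8) = 4.014×10^-4 m·K/W
  R'_diatomaceous earth = ln(0.103/0.0471)/(2πk) = 0.7825/(2π·0.0913) = 1.364 m·K/W
  R'_titanium = ln(0.111/0.103)/(2πk) = 0.07480/(2π·22.2) = 5.363×10^-4 m·K/W
  R'_cast iron = ln(0.120/0.111)/(2πk) = 0.07796/(2π·52.4) = 2.368×10^-4 m·K/W
ΣR = 4.014×10^-4 + 1.364 + 5.363×10^-4 + 2.368×10^-4 = 1.365 m·K/W
Q' = ΔT/ΣR = (735 K − 304.4 K)/1.365 = 315 W/m

Q' = 315 W/m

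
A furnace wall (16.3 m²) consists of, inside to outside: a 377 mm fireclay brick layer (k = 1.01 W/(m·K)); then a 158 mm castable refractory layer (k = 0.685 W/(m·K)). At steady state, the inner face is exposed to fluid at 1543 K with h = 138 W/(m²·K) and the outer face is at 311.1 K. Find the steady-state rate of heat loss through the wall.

Q = 32900 W

Treat each layer as a resistance in series:
  R_conv,in = 1/(hA) = 1/(138·16.3) = 4.446×10^-4 K/W
  R_fireclay brick = L/(kA) = 0.377/(1.01·16.3) = 0.02290 K/W
  R_castable refractory = L/(kA) = 0.158/(0.685·16.3) = 0.01415 K/W
ΣR = 4.446×10^-4 + 0.02290 + 0.01415 = 0.03749 K/W
Q = ΔT/ΣR = (1543 K − 311.1 K)/0.03749 = 32900 W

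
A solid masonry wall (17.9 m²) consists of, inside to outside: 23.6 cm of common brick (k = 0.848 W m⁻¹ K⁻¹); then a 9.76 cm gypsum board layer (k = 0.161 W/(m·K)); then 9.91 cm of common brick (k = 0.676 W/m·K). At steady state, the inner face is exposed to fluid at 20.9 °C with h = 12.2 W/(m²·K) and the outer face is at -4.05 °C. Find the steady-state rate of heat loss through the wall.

Resistance network (inner→outer):
  R_conv,in = 1/(hA) = 1/(12.2·17.9) = 0.004579 K/W
  R_common brick = L/(kA) = 0.236/(0.848·17.9) = 0.01555 K/W
  R_gypsum board = L/(kA) = 0.0976/(0.161·17.9) = 0.03387 K/W
  R_common brick = L/(kA) = 0.0991/(0.676·17.9) = 0.008190 K/W
ΣR = 0.004579 + 0.01555 + 0.03387 + 0.008190 = 0.06219 K/W
Q = ΔT/ΣR = (20.9 °C − -4.05 °C)/0.06219 = 401 W

Q = 401 W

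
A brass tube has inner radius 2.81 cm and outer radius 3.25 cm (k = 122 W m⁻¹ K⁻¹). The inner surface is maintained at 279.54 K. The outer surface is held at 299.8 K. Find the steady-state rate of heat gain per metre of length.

Q' = 2πk·ΔT/ln(r₂/r₁) = 2π × 122 × 20.26 / ln(0.0325/0.0281) = 1.07×10^5 W/m

Q' = 107 kW/m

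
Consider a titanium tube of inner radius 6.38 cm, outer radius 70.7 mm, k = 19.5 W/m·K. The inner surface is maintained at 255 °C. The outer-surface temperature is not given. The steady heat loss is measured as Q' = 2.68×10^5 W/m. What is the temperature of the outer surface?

Series resistances:
  R'_titanium = ln(0.0707/0.0638)/(2πk) = 0.1027/(2π·19.5) = 8.382×10^-4 m·K/W
ΣR = 8.382×10^-4 m·K/W
ΔT = Q'·ΣR = 2.68×10^5 × 8.382×10^-4 = 224.6 K
Heat flows outward, so T_out = T_in − ΔT = 255 − 224.6 = 30.4 °C

T_out = 30.4 °C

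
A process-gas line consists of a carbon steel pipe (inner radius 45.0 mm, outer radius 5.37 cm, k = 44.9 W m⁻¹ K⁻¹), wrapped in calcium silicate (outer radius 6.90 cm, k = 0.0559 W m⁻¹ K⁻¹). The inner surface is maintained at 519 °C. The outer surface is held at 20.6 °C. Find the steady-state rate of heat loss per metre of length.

Q' = 698 W/m

Treat each layer as a resistance in series:
  R'_carbon steel = ln(0.0537/0.0450)/(2πk) = 0.1768/(2π·44.9) = 6.265×10^-4 m·K/W
  R'_calcium silicate = ln(0.0690/0.0537)/(2πk) = 0.2507/(2π·0.0559) = 0.7138 m·K/W
ΣR = 6.265×10^-4 + 0.7138 = 0.7144 m·K/W
Q' = ΔT/ΣR = (519 °C − 20.6 °C)/0.7144 = 698 W/m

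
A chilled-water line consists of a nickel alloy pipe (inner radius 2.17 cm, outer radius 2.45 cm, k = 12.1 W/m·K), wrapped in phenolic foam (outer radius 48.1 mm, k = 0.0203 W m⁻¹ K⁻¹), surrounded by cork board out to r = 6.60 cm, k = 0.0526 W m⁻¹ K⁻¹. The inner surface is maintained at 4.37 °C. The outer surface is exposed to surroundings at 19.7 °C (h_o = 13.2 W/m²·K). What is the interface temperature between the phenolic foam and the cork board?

Resistance network (inner→outer):
  R'_nickel alloy = ln(0.0245/0.0217)/(2πk) = 0.1214/(2π·12.1) = 0.001596 m·K/W
  R'_phenolic foam = ln(0.0481/0.0245)/(2πk) = 0.6746/(2π·0.0203) = 5.289 m·K/W
  R'_cork board = ln(0.0660/0.0481)/(2πk) = 0.3164/(2π·0.0526) = 0.9573 m·K/W
  R'_conv,out = 1/(2πr h) = 1/(2π·0.0660·13.2) = 0.1827 m·K/W
ΣR = 0.001596 + 5.289 + 0.9573 + 0.1827 = 6.431 m·K/W
Q' = ΔT/ΣR = (4.37 °C − 19.7 °C)/6.431 = -2.384 W/m
From the inner boundary to the phenolic foam/cork board interface, ΣR_partial = 5.291 m·K/W.
T_interface = T_in − Q'·ΣR_partial = 4.37 °C − (-2.384)(5.291) = 17.0 °C

T = 17.0 °C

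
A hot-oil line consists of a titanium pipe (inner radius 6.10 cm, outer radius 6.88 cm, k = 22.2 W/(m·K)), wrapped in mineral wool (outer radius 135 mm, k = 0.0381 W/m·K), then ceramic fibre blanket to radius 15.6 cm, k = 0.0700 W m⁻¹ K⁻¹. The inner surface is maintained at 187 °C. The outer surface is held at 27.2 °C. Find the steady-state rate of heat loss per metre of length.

Q' = 50.8 W/m

Treat each layer as a resistance in series:
  R'_titanium = ln(0.0688/0.0610)/(2πk) = 0.1203/(2π·22.2) = 8.627×10^-4 m·K/W
  R'_mineral wool = ln(0.135/0.0688)/(2πk) = 0.6741/(2π·0.0381) = 2.816 m·K/W
  R'_ceramic fibre blanket = ln(0.156/0.135)/(2πk) = 0.1446/(2π·0.0700) = 0.3287 m·K/W
ΣR = 8.627×10^-4 + 2.816 + 0.3287 = 3.146 m·K/W
Q' = ΔT/ΣR = (187 °C − 27.2 °C)/3.146 = 50.8 W/m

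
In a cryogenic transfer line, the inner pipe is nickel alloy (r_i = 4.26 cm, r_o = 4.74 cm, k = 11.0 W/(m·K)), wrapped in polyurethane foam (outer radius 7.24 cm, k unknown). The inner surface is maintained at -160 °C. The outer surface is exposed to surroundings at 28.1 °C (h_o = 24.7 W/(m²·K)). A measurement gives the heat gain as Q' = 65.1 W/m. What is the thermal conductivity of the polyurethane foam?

ΣR = ΔT/Q' = |-160 − 28.1|/65.1 = 2.889 m·K/W
Known resistances:
  R'_nickel alloy = ln(0.0474/0.0426)/(2πk) = 0.1068/(2π·11.0) = 0.001545 m·K/W
  R'_conv,out = 1/(2πr h) = 1/(2π·0.0724·24.7) = 0.08900 m·K/W
R_polyurethane foam = ΣR − ΣR_known = 2.889 − 0.09055 = 2.798 m·K/W
ln(r₂/r₁)/(2πk) = 2.798 ⇒ k = 0.4236/(2π·2.798) = 0.0241 W/m·K

k = 0.0241 W/m·K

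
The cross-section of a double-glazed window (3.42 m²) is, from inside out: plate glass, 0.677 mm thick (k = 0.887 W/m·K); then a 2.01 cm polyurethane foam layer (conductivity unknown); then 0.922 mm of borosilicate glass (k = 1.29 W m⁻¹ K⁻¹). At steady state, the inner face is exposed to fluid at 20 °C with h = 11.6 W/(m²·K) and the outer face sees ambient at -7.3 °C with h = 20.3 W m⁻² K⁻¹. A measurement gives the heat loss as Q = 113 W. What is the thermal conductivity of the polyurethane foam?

ΣR = ΔT/Q = |20 − -7.3|/113 = 0.2416 K/W
Known resistances:
  R_conv,in = 1/(hA) = 1/(11.6·3.42) = 0.02521 K/W
  R_plate glass = L/(kA) = 6.77×10^-4/(0.887·3.42) = 2.232×10^-4 K/W
  R_borosilicate glass = L/(kA) = 9.22×10^-4/(1.29·3.42) = 2.090×10^-4 K/W
  R_conv,out = 1/(hA) = 1/(20.3·3.42) = 0.01440 K/W
R_polyurethane foam = ΣR − ΣR_known = 0.2416 − 0.04004 = 0.2016 K/W
L/(kA) = 0.2016 ⇒ k = 0.0201/(0.2016·3.42) = 0.0292 W/m·K

k = 0.0292 W/m·K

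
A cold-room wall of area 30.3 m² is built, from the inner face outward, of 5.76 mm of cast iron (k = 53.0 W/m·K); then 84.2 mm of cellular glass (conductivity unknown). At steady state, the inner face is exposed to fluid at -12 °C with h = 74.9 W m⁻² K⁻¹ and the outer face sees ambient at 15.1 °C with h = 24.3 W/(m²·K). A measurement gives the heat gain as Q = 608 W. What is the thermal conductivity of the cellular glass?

k = 0.0650 W/m·K

ΣR = ΔT/Q = |-12 − 15.1|/608 = 0.04457 K/W
Known resistances:
  R_conv,in = 1/(hA) = 1/(74.9·30.3) = 4.406×10^-4 K/W
  R_cast iron = L/(kA) = 0.00576/(53.0·30.3) = 3.587×10^-6 K/W
  R_conv,out = 1/(hA) = 1/(24.3·30.3) = 0.001358 K/W
R_cellular glass = ΣR − ΣR_known = 0.04457 − 0.001802 = 0.04277 K/W
L/(kA) = 0.04277 ⇒ k = 0.0842/(0.04277·30.3) = 0.0650 W/m·K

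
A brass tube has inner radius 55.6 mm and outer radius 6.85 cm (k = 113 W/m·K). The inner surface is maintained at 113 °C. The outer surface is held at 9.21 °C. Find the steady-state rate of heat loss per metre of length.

Q' = 2πk·ΔT/ln(r₂/r₁) = 2π × 113 × 103.79 / ln(0.0685/0.0556) = 3.53×10^5 W/m

Q' = 3.53×10^5 W/m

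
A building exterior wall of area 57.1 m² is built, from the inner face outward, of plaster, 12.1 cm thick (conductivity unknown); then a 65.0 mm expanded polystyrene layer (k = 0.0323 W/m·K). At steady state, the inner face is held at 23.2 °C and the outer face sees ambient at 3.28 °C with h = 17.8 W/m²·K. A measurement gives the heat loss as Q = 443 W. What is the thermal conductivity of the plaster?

ΣR = ΔT/Q = |23.2 − 3.28|/443 = 0.04497 K/W
Known resistances:
  R_expanded polystyrene = L/(kA) = 0.0650/(0.0323·57.1) = 0.03524 K/W
  R_conv,out = 1/(hA) = 1/(17.8·57.1) = 9.839×10^-4 K/W
R_plaster = ΣR − ΣR_known = 0.04497 − 0.03622 = 0.008750 K/W
L/(kA) = 0.008750 ⇒ k = 0.121/(0.008750·57.1) = 0.242 W/m·K

k = 0.242 W/m·K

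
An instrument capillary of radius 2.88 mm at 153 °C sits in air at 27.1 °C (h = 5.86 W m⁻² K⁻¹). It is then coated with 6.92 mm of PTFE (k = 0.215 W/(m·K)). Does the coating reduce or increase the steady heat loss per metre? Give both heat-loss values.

increases: 13.4 → 34.2 W/m

Critical radius for a cylinder: r_cr = k/h = 0.0367 m = 3.67 cm.
Outer radius after coating: r₂ = 0.00288 + 0.00692 = 0.00980 m.
Since r₁ < r_cr and r₂ ≤ r_cr, the coating moves toward the maximum at r_cr — heat loss rises.
Bare: R = 1/(2πr₁h) = 9.430 m·K/W; Q = 125.9/9.430 = 13.4 W/m.
Coated: R = R_cond + R_conv = 3.678 m·K/W; Q = 125.9/3.678 = 34.2 W/m.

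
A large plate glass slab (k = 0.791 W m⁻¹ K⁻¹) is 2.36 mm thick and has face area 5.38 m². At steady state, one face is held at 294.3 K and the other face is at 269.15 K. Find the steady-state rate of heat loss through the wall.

Q = 45.4 kW

Q = kA·ΔT/L = 0.791 × 5.38 × |294.3 K − 269.15 K| / 0.00236 = 45400 W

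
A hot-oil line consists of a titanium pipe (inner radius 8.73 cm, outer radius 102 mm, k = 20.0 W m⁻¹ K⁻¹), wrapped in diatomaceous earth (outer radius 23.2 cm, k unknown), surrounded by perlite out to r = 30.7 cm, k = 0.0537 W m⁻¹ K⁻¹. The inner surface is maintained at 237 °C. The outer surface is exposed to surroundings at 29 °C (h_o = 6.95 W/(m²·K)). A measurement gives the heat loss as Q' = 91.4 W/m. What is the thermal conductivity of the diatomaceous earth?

ΣR = ΔT/Q' = |237 − 29|/91.4 = 2.276 m·K/W
Known resistances:
  R'_titanium = ln(0.102/0.0873)/(2πk) = 0.1556/(2π·20.0) = 0.001238 m·K/W
  R'_perlite = ln(0.307/0.232)/(2πk) = 0.2801/(2π·0.0537) = 0.8302 m·K/W
  R'_conv,out = 1/(2πr h) = 1/(2π·0.307·6.95) = 0.07459 m·K/W
R_diatomaceous earth = ΣR − ΣR_known = 2.276 − 0.9060 = 1.370 m·K/W
ln(r₂/r₁)/(2πk) = 1.370 ⇒ k = 0.8218/(2π·1.370) = 0.0955 W/m·K

k = 0.0955 W/m·K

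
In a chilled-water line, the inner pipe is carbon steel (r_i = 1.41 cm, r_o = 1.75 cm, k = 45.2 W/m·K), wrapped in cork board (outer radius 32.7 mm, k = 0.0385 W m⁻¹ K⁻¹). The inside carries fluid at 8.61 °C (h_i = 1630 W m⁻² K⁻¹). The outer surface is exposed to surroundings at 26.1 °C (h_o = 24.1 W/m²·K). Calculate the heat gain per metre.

Q' = 6.26 W/m

Treat each layer as a resistance in series:
  R'_conv,in = 1/(2πr h) = 1/(2π·0.0141·1630) = 0.006925 m·K/W
  R'_carbon steel = ln(0.0175/0.0141)/(2πk) = 0.2160/(2π·45.2) = 7.607×10^-4 m·K/W
  R'_cork board = ln(0.0327/0.0175)/(2πk) = 0.6252/(2π·0.0385) = 2.584 m·K/W
  R'_conv,out = 1/(2πr h) = 1/(2π·0.0327·24.1) = 0.2020 m·K/W
ΣR = 0.006925 + 7.607×10^-4 + 2.584 + 0.2020 = 2.794 m·K/W
Q' = ΔT/ΣR = (8.61 °C − 26.1 °C)/2.794 = -6.26 W/m
(Negative Q' ⇒ heat flows inward; heat gain = 6.26 W/m.)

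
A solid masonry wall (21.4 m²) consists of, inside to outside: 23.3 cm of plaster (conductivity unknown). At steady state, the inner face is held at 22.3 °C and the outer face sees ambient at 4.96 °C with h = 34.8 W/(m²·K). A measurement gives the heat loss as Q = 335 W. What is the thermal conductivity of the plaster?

ΣR = ΔT/Q = |22.3 − 4.96|/335 = 0.05176 K/W
Known resistances:
  R_conv,out = 1/(hA) = 1/(34.8·21.4) = 0.001343 K/W
R_plaster = ΣR − ΣR_known = 0.05176 − 0.001343 = 0.05042 K/W
L/(kA) = 0.05042 ⇒ k = 0.233/(0.05042·21.4) = 0.216 W/m·K

k = 0.216 W/m·K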